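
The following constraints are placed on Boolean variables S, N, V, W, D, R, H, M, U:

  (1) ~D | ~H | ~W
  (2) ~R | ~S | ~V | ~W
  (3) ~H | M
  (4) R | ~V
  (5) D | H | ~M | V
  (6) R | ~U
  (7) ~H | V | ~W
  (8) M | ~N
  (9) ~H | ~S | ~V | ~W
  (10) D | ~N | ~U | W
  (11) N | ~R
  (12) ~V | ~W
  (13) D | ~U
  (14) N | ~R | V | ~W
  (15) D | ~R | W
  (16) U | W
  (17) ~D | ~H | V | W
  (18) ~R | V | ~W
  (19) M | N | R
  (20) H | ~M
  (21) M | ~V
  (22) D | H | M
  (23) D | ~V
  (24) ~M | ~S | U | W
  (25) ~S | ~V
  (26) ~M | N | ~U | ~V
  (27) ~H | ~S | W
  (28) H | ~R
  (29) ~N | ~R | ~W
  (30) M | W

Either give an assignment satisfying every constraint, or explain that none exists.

Set S = False.
Set N = True.
  then (M | ~N) forces M = True.
  then (H | ~M) forces H = True.
Try V = False:
  (~H | V | ~W) forces W = False.
  (U | W) forces U = True.
  (R | ~U) forces R = True.
  (D | ~N | ~U | W) forces D = True.
  clause (~D | ~H | V | W) is falsified — backtrack.
So V = True.
  then (R | ~V) forces R = True.
  then (~V | ~W) forces W = False.
  then (D | ~R | W) forces D = True.
  then (U | W) forces U = True.
All clauses satisfied.

S = False; N = True; V = True; W = False; D = True; R = True; H = True; M = True; U = True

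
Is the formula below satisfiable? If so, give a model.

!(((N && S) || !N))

N: True, S: False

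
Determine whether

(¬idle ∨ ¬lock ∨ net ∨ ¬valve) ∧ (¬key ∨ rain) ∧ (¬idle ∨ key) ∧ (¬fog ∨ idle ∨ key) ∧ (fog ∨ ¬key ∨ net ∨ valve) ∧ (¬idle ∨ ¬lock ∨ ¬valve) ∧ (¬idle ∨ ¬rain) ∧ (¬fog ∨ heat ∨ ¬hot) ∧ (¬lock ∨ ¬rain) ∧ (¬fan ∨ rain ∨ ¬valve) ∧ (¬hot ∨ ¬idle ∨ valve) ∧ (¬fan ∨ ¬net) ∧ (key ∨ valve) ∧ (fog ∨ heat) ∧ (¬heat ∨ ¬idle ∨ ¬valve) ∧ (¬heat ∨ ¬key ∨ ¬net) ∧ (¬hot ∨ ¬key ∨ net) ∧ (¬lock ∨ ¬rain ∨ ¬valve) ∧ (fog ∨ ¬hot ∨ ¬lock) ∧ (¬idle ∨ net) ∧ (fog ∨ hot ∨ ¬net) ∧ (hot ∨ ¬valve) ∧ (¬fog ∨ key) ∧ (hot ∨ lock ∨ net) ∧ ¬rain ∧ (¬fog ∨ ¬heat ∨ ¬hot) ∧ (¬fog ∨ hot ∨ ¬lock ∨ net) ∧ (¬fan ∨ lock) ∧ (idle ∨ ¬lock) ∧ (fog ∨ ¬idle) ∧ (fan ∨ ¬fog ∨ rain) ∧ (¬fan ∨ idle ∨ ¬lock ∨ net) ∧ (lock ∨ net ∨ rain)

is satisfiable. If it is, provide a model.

Unit clause (¬rain) forces rain = False.
In (¬key ∨ rain) only ¬key is left, so key = False.
In (¬idle ∨ key) only ¬idle is left, so idle = False.
In (¬fog ∨ idle ∨ key) only ¬fog is left, so fog = False.
In (key ∨ valve) only valve is left, so valve = True.
In (fog ∨ heat) only heat is left, so heat = True.
In (hot ∨ ¬valve) only hot is left, so hot = True.
In (idle ∨ ¬lock) only ¬lock is left, so lock = False.
In (lock ∨ net ∨ rain) only net is left, so net = True.
In (¬fan ∨ rain ∨ ¬valve) only ¬fan is left, so fan = False.
All clauses satisfied.

valve=T; idle=F; rain=F; net=T; fan=F; lock=F; key=F; hot=T; heat=T; fog=F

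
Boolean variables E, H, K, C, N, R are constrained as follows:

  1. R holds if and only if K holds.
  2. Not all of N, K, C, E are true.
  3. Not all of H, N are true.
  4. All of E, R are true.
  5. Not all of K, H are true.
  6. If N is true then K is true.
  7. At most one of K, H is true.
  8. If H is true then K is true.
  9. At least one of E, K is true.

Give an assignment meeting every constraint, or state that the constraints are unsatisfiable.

E: True, H: False, K: True, C: True, N: False, R: True

  (1) R=T, K=T — same ✓
  (2) {N, K, C, E}: 3/4 true — not all ✓
  (3) {H, N}: 0/2 true — not all ✓
  (4) {E, R}: all 2 true ✓
  (5) {K, H}: 1/2 true — not all ✓
  (6) N=F ⇒ K: vacuous ✓
  (7) {K, H}: 1 true — at most one ✓
  (8) H=F ⇒ K: vacuous ✓
  (9) {E, K}: 2 true — at least one ✓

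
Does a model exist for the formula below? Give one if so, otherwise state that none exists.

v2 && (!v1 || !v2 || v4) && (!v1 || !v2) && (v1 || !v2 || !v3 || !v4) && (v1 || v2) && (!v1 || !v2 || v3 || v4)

Unit clause (v2) forces v2 = True.
In (!v1 || !v2) only !v1 is left, so v1 = False.
Set v3 = False.
Set v4 = True.
All clauses satisfied.

v1 = False; v2 = True; v3 = False; v4 = True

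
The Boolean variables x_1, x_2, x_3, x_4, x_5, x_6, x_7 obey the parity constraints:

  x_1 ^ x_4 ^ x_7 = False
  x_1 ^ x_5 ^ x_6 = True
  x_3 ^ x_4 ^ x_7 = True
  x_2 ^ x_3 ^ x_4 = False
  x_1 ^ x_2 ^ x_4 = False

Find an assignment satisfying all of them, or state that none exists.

Unsatisfiable — no assignment works.

Adding constraints 1, 3, 4, 5 mod 2: every variable appears an even number of times on the left, so the left side is 0.
But the right sides sum to 1 (mod 2). 0 ≠ 1 — the system is inconsistent.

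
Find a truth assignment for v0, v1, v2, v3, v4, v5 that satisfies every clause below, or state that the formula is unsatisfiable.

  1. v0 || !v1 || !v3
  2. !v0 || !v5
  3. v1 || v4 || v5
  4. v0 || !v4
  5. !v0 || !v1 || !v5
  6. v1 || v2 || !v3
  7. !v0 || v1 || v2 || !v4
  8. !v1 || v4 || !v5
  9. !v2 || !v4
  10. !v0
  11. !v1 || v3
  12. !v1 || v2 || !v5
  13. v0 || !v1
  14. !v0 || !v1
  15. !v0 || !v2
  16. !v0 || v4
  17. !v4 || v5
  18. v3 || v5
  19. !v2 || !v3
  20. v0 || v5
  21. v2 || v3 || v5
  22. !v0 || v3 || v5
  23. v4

Case v0 = True:
  Clause (!v0) is falsified — contradiction.
Case v0 = False:
  (v0 || !v4) forces v4 = False.
  Clause (v4) is falsified — contradiction.
Both cases fail, so the formula is unsatisfiable.

Unsatisfiable — no assignment works.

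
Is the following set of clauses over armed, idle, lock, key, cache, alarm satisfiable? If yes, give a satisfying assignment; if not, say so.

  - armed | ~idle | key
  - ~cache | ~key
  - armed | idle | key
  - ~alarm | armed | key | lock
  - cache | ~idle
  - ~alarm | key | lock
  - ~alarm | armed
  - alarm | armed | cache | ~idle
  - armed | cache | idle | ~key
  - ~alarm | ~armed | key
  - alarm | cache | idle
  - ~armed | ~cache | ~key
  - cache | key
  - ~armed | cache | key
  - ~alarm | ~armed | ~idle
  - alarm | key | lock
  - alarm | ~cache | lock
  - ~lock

Unit clause (~lock) forces lock = False.
Try armed = False:
  (~alarm | armed) forces alarm = False.
  (alarm | key | lock) forces key = True.
  (~cache | ~key) forces cache = False.
  (cache | ~idle) forces idle = False.
  clause (armed | cache | idle | ~key) is falsified — backtrack.
So armed = True.
Set idle = False.
Set key = True.
  then (~cache | ~key) forces cache = False.
  then (alarm | cache | idle) forces alarm = True.
All clauses satisfied.

armed = True, idle = False, lock = False, key = True, cache = False, alarm = True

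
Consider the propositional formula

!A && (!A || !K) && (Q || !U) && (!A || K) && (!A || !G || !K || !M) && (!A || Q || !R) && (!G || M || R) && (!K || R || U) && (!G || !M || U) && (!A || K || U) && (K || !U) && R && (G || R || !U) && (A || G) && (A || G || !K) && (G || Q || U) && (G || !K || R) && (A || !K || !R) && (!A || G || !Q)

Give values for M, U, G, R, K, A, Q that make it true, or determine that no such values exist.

Unit clause (!A) forces A = False.
Unit clause (R) forces R = True.
In (A || G) only G is left, so G = True.
In (A || !K || !R) only !K is left, so K = False.
In (K || !U) only !U is left, so U = False.
In (!G || !M || U) only !M is left, so M = False.
Set Q = True.
All clauses satisfied.

M: False, U: False, G: True, R: True, K: False, A: False, Q: True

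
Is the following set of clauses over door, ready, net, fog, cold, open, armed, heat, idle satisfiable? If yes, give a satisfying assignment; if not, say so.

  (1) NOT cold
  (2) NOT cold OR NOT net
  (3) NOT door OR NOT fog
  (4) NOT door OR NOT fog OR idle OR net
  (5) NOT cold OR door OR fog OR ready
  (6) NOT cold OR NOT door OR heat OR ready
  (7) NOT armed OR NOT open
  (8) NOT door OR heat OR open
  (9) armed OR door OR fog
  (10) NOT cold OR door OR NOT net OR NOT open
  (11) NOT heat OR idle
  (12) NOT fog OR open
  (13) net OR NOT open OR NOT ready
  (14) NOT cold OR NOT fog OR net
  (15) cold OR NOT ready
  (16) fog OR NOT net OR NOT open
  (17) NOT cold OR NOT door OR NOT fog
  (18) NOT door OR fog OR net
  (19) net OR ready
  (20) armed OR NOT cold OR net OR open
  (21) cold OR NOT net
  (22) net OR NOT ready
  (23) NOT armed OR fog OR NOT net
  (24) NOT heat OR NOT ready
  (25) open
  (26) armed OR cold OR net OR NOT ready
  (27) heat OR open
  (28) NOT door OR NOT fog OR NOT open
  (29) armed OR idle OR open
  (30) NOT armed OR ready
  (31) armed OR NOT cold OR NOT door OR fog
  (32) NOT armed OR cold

Case cold = True:
  Clause (NOT cold) is falsified — contradiction.
Case cold = False:
  (cold OR NOT ready) forces ready = False.
  (net OR ready) forces net = True.
  Clause (cold OR NOT net) is falsified — contradiction.
Both cases fail, so the formula is unsatisfiable.

No satisfying assignment exists.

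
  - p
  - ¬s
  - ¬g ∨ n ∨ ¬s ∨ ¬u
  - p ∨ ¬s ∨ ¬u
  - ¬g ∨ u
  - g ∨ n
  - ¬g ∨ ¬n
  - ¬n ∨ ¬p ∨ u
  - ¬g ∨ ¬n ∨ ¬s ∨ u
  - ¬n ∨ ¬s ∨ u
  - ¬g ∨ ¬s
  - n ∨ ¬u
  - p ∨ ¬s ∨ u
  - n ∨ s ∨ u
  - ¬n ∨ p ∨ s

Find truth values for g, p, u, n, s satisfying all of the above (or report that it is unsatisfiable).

g: False, p: True, u: True, n: True, s: False

Unit clause (p) forces p = True.
Unit clause (¬s) forces s = False.
Try g = True:
  (¬g ∨ u) forces u = True.
  (¬g ∨ ¬n) forces n = False.
  clause (n ∨ ¬u) is falsified — backtrack.
So g = False.
  then (g ∨ n) forces n = True.
  then (¬n ∨ ¬p ∨ u) forces u = True.
All clauses satisfied.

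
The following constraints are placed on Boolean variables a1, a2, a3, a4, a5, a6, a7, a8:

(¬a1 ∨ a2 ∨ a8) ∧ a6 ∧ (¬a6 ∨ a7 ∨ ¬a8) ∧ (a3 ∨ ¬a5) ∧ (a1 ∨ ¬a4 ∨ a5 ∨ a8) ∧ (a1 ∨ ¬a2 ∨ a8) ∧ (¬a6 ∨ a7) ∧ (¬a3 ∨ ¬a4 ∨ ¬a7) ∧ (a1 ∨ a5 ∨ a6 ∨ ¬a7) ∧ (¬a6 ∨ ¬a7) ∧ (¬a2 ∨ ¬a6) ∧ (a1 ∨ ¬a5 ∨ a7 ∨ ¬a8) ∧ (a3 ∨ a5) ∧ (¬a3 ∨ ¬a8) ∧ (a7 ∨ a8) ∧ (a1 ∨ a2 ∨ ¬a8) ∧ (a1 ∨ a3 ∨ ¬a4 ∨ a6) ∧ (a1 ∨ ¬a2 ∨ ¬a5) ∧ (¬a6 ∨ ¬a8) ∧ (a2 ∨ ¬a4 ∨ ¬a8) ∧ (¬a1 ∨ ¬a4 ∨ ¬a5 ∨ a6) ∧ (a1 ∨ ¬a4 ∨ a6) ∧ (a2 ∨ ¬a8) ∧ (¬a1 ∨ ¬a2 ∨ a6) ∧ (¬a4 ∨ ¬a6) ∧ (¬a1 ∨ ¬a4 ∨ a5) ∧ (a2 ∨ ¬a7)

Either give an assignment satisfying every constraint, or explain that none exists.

Case a6 = True:
  (¬a6 ∨ a7) forces a7 = True.
  Clause (¬a6 ∨ ¬a7) is falsified — contradiction.
Case a6 = False:
  Clause (a6) is falsified — contradiction.
Both cases fail, so the formula is unsatisfiable.

Unsatisfiable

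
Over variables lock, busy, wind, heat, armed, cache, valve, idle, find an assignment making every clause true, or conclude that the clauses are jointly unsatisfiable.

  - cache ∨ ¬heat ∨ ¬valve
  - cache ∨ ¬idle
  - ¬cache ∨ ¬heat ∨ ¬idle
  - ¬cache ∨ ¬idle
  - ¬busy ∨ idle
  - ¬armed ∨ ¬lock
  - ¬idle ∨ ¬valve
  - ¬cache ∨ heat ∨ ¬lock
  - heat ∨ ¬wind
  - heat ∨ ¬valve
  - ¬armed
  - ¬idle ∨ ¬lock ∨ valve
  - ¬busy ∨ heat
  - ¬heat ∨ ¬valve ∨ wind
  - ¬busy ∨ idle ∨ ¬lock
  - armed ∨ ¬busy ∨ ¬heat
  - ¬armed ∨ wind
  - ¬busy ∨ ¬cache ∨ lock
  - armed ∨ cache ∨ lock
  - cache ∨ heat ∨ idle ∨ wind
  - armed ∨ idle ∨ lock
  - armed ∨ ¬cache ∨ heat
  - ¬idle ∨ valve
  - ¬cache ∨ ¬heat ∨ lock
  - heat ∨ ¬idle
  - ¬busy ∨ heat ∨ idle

Unit clause (¬armed) forces armed = False.
Try lock = False:
  (armed ∨ cache ∨ lock) forces cache = True.
  (¬cache ∨ ¬idle) forces idle = False.
  clause (armed ∨ idle ∨ lock) is falsified — backtrack.
So lock = True.
Set busy = False.
Set wind = True.
  then (heat ∨ ¬wind) forces heat = True.
Set cache = False.
  then (cache ∨ ¬heat ∨ ¬valve) forces valve = False.
  then (cache ∨ ¬idle) forces idle = False.
All clauses satisfied.

lock = True, busy = False, wind = True, heat = True, armed = False, cache = False, valve = False, idle = False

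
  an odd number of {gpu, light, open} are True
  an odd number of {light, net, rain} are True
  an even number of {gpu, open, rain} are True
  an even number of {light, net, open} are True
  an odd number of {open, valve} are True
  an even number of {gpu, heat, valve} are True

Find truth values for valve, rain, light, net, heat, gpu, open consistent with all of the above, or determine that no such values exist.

valve = False; rain = False; light = True; net = False; heat = True; gpu = True; open = True

{gpu, light, open}: 3 true → odd ✓
{light, net, rain}: 1 true → odd ✓
{gpu, open, rain}: 2 true → even ✓
{light, net, open}: 2 true → even ✓
{open, valve}: 1 true → odd ✓
{gpu, heat, valve}: 2 true → even ✓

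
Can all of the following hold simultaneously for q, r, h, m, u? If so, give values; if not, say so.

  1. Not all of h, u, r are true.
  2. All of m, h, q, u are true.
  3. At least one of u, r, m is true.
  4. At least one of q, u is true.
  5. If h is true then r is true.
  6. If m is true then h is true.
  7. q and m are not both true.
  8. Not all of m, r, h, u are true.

No satisfying assignment exists.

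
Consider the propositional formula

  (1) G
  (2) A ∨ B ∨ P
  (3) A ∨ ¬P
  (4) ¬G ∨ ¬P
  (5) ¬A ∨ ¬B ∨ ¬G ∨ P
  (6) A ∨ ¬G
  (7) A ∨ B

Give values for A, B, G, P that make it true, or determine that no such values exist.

A=T, B=F, G=T, P=F

Unit clause (G) forces G = True.
In (¬G ∨ ¬P) only ¬P is left, so P = False.
In (A ∨ ¬G) only A is left, so A = True.
In (¬A ∨ ¬B ∨ ¬G ∨ P) only ¬B is left, so B = False.
All clauses satisfied.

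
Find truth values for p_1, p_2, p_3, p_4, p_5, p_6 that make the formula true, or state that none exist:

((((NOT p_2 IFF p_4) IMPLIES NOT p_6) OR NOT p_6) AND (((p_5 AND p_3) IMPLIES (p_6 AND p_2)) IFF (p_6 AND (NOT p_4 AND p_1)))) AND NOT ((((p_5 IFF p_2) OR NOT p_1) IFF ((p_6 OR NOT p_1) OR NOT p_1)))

p_1 = True, p_2 = True, p_3 = True, p_4 = True, p_5 = True, p_6 = False

  (((NOT p_2 IFF p_4) IMPLIES NOT p_6) OR NOT p_6) AND (((p_5 AND p_3) IMPLIES (p_6 AND p_2)) IFF (p_6 AND (NOT p_4 AND p_1))) = True
    ((NOT p_2 IFF p_4) IMPLIES NOT p_6) OR NOT p_6 = True
      (NOT p_2 IFF p_4) IMPLIES NOT p_6 = True
        NOT p_2 IFF p_4 = False
          NOT p_2 = False
        NOT p_6 = True
      NOT p_6 = True
    ((p_5 AND p_3) IMPLIES (p_6 AND p_2)) IFF (p_6 AND (NOT p_4 AND p_1)) = True
      (p_5 AND p_3) IMPLIES (p_6 AND p_2) = False
        p_5 AND p_3 = True
        p_6 AND p_2 = False
      p_6 AND (NOT p_4 AND p_1) = False
        NOT p_4 AND p_1 = False
          NOT p_4 = False
  NOT ((((p_5 IFF p_2) OR NOT p_1) IFF ((p_6 OR NOT p_1) OR NOT p_1))) = True
    ((p_5 IFF p_2) OR NOT p_1) IFF ((p_6 OR NOT p_1) OR NOT p_1) = False
      (p_5 IFF p_2) OR NOT p_1 = True
        p_5 IFF p_2 = True
        NOT p_1 = False
      (p_6 OR NOT p_1) OR NOT p_1 = False
        p_6 OR NOT p_1 = False
          NOT p_1 = False
        NOT p_1 = False
Both conjuncts True, so the formula holds.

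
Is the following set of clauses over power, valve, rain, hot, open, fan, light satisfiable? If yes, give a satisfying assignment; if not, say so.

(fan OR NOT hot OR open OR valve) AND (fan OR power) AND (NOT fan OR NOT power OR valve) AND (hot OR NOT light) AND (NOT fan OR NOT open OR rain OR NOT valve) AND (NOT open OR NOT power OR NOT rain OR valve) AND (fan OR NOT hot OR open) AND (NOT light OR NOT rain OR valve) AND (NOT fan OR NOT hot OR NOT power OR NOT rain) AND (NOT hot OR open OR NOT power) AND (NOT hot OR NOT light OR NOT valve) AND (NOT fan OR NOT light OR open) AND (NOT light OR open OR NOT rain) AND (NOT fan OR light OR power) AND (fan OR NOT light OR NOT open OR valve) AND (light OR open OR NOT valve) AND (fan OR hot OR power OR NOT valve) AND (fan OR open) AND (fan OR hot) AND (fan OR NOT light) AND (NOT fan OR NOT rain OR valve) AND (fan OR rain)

power = True; valve = True; rain = True; hot = False; open = True; fan = True; light = False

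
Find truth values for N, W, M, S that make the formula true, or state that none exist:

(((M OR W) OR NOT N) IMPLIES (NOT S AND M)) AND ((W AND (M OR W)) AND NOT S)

N = True; W = True; M = True; S = False

  ((M OR W) OR NOT N) IMPLIES (NOT S AND M) = True
    (M OR W) OR NOT N = True
      M OR W = True
      NOT N = False
    NOT S AND M = True
      NOT S = True
  (W AND (M OR W)) AND NOT S = True
    W AND (M OR W) = True
      M OR W = True
    NOT S = True
Both conjuncts True, so the formula holds.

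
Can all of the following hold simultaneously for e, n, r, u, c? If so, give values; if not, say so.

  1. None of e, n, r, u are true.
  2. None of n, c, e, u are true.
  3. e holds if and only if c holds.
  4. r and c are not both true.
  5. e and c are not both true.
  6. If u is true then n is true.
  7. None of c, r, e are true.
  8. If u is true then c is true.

e=F, n=F, r=F, u=F, c=F

  (1) {e, n, r, u}: 0 true — none ✓
  (2) {n, c, e, u}: 0 true — none ✓
  (3) e=F, c=F — same ✓
  (4) r=F, c=F — not both ✓
  (5) e=F, c=F — not both ✓
  (6) u=F ⇒ n: vacuous ✓
  (7) {c, r, e}: 0 true — none ✓
  (8) u=F ⇒ c: vacuous ✓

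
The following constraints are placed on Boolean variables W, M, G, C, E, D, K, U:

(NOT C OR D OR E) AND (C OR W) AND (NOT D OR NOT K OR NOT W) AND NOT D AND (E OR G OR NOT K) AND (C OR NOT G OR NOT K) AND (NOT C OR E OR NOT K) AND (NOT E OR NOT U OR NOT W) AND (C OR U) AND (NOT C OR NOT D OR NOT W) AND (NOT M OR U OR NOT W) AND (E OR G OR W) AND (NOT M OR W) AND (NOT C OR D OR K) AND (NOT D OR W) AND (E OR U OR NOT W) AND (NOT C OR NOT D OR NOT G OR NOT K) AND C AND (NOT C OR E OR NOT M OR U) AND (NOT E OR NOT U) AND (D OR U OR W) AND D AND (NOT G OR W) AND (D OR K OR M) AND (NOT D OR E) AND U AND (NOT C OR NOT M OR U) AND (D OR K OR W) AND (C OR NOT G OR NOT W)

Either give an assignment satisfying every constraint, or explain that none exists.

UNSATISFIABLE

Case D = True:
  Clause (NOT D) is falsified — contradiction.
Case D = False:
  Clause (D) is falsified — contradiction.
Both cases fail, so the formula is unsatisfiable.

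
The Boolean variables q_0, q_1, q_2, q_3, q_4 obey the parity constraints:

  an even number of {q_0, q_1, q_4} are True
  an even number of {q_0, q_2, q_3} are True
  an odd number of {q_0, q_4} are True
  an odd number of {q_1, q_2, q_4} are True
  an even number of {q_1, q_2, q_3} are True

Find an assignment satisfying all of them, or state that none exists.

q_0=T, q_1=T, q_2=F, q_3=T, q_4=F

{q_0, q_1, q_4}: 2 true → even ✓
{q_0, q_2, q_3}: 2 true → even ✓
{q_0, q_4}: 1 true → odd ✓
{q_1, q_2, q_4}: 1 true → odd ✓
{q_1, q_2, q_3}: 2 true → even ✓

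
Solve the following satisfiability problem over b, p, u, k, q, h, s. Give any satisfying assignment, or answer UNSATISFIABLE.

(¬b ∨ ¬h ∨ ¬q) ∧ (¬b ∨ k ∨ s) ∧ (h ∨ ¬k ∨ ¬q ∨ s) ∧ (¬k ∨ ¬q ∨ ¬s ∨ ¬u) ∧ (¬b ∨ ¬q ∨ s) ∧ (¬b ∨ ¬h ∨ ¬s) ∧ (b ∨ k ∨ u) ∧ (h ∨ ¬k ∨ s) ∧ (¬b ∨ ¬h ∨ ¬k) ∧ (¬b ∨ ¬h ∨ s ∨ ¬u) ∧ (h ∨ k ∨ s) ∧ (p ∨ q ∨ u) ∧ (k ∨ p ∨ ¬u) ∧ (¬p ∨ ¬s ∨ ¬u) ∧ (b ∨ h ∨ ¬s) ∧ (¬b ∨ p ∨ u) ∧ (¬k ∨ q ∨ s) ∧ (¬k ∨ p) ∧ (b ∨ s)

b = False, p = True, u = False, k = True, q = True, h = True, s = True

Set b = False.
  then (b ∨ s) forces s = True.
  then (b ∨ h ∨ ¬s) forces h = True.
Try p = False:
  (¬k ∨ p) forces k = False.
  (b ∨ k ∨ u) forces u = True.
  clause (k ∨ p ∨ ¬u) is falsified — backtrack.
So p = True.
  then (¬p ∨ ¬s ∨ ¬u) forces u = False.
  then (b ∨ k ∨ u) forces k = True.
Set q = True.
All clauses satisfied.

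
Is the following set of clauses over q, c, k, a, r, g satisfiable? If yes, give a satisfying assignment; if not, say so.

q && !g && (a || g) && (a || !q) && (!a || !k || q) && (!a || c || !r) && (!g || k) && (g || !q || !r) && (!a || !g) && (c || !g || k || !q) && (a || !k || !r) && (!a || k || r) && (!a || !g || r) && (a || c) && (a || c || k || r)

Unit clause (q) forces q = True.
Unit clause (!g) forces g = False.
In (a || g) only a is left, so a = True.
In (g || !q || !r) only !r is left, so r = False.
In (!a || k || r) only k is left, so k = True.
Set c = False.
All clauses satisfied.

q=T, c=F, k=T, a=T, r=F, g=F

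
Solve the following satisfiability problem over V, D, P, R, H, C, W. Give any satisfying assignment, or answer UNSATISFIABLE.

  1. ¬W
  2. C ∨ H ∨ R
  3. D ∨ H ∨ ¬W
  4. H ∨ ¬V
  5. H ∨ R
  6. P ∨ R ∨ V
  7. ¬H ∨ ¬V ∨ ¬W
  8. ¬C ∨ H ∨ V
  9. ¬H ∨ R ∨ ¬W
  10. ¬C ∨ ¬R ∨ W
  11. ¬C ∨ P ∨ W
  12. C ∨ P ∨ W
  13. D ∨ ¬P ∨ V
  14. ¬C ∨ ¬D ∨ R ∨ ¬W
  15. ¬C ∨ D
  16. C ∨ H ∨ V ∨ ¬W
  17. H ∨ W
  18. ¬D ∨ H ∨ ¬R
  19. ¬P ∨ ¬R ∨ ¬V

Unit clause (¬W) forces W = False.
In (H ∨ W) only H is left, so H = True.
Set V = False.
Try D = False:
  (D ∨ ¬P ∨ V) forces P = False.
  (P ∨ R ∨ V) forces R = True.
  (¬C ∨ ¬R ∨ W) forces C = False.
  clause (C ∨ P ∨ W) is falsified — backtrack.
So D = True.
Try P = False:
  (P ∨ R ∨ V) forces R = True.
  (¬C ∨ ¬R ∨ W) forces C = False.
  clause (C ∨ P ∨ W) is falsified — backtrack.
So P = True.
Set R = False.
Set C = False.
All clauses satisfied.

V = False; D = True; P = True; R = False; H = True; C = False; W = False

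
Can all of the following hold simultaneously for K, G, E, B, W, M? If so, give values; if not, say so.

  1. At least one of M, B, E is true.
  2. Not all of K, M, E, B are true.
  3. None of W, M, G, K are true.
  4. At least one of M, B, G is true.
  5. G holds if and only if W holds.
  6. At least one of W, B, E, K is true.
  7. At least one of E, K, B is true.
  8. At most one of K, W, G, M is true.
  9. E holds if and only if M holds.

K=F, G=F, E=F, B=T, W=F, M=F

  (1) {M, B, E}: 1 true — at least one ✓
  (2) {K, M, E, B}: 1/4 true — not all ✓
  (3) {W, M, G, K}: 0 true — none ✓
  (4) {M, B, G}: 1 true — at least one ✓
  (5) G=F, W=F — same ✓
  (6) {W, B, E, K}: 1 true — at least one ✓
  (7) {E, K, B}: 1 true — at least one ✓
  (8) {K, W, G, M}: 0 true — at most one ✓
  (9) E=F, M=F — same ✓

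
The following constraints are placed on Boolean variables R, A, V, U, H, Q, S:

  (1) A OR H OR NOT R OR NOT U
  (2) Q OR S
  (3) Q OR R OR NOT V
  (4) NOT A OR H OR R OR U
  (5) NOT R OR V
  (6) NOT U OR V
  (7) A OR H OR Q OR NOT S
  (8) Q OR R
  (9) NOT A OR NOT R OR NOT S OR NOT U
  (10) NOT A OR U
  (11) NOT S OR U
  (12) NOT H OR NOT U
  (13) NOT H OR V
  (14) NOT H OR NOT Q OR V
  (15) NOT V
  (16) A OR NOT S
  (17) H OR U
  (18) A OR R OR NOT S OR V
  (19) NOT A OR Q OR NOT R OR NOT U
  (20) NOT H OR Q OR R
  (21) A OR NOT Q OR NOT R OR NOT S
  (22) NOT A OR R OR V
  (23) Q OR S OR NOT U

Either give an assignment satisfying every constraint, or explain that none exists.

Unsatisfiable — no assignment works.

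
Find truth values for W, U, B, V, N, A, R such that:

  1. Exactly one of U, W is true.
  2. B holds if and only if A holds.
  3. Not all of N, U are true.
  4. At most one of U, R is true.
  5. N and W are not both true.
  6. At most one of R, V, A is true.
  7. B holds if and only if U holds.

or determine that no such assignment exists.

W: True, U: False, B: False, V: True, N: False, A: False, R: False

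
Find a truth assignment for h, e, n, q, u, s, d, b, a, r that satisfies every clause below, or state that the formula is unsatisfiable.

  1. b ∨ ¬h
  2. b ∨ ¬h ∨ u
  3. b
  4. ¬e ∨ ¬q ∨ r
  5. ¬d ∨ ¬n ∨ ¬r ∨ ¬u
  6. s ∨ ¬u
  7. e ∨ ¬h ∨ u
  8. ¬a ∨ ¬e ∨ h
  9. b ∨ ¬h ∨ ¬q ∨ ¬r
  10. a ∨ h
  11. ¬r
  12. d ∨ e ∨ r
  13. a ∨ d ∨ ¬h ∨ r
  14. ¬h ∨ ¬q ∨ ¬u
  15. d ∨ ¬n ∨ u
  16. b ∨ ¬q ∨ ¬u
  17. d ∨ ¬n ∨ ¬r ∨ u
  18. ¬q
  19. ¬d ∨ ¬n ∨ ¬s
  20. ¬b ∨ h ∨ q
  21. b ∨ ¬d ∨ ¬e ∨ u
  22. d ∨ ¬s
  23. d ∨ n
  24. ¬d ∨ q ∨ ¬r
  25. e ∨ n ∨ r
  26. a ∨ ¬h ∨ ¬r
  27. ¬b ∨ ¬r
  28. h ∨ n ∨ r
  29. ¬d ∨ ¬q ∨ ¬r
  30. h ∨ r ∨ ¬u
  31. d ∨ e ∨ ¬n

Unit clause (b) forces b = True.
Unit clause (¬r) forces r = False.
Unit clause (¬q) forces q = False.
In (¬b ∨ h ∨ q) only h is left, so h = True.
Set e = True.
Set n = True.
Set u = False.
  then (d ∨ ¬n ∨ u) forces d = True.
  then (¬d ∨ ¬n ∨ ¬s) forces s = False.
Set a = False.
All clauses satisfied.

h: True, e: True, n: True, q: False, u: False, s: False, d: True, b: True, a: False, r: False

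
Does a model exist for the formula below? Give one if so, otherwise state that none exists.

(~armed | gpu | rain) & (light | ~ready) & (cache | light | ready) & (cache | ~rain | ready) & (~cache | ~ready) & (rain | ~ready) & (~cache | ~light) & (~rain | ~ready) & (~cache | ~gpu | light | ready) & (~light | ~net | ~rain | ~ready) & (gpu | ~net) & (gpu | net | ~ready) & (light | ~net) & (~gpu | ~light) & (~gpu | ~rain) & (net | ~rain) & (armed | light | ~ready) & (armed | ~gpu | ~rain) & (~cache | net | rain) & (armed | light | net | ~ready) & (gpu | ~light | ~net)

Set armed = False.
Try net = True:
  (gpu | ~net) forces gpu = True.
  (light | ~net) forces light = True.
  clause (~gpu | ~light) is falsified — backtrack.
So net = False.
  then (net | ~rain) forces rain = False.
  then (~cache | net | rain) forces cache = False.
  then (rain | ~ready) forces ready = False.
  then (cache | light | ready) forces light = True.
  then (~gpu | ~light) forces gpu = False.
All clauses satisfied.

armed=F, net=F, ready=F, rain=F, gpu=F, cache=F, light=T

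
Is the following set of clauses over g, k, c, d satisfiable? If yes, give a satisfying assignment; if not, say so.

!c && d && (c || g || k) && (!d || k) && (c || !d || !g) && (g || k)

Unit clause (!c) forces c = False.
Unit clause (d) forces d = True.
In (!d || k) only k is left, so k = True.
In (c || !d || !g) only !g is left, so g = False.
Check each clause:
  (!c): !c holds.
  (d): d holds.
  (c || g || k): k holds.
  (!d || k): k holds.
  (c || !d || !g): !g holds.
  (g || k): k holds.
All clauses satisfied.

g = False, k = True, c = False, d = True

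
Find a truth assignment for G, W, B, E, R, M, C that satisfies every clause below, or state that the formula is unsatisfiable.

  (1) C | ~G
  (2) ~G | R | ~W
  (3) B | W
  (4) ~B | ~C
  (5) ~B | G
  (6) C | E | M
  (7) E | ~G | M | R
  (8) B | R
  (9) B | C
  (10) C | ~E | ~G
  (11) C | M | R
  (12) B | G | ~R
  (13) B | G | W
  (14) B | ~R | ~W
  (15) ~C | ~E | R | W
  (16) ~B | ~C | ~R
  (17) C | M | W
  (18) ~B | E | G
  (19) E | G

No satisfying assignment exists.

Case B = True:
  (~B | ~C) forces C = False.
  (C | ~G) forces G = False.
  Clause (~B | G) is falsified — contradiction.
Case B = False:
  (B | W) forces W = True.
  (B | R) forces R = True.
  Clause (B | ~R | ~W) is falsified — contradiction.
Both cases fail, so the formula is unsatisfiable.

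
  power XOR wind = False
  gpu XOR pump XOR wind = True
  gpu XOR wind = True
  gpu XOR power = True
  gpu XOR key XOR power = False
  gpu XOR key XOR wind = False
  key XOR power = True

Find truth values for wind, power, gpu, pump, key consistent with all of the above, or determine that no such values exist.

wind=F; power=F; gpu=T; pump=F; key=T

power XOR wind = F XOR F = False ✓
gpu XOR pump XOR wind = T XOR F XOR F = True ✓
gpu XOR wind = T XOR F = True ✓
gpu XOR power = T XOR F = True ✓
gpu XOR key XOR power = T XOR T XOR F = False ✓
gpu XOR key XOR wind = T XOR T XOR F = False ✓
key XOR power = T XOR F = True ✓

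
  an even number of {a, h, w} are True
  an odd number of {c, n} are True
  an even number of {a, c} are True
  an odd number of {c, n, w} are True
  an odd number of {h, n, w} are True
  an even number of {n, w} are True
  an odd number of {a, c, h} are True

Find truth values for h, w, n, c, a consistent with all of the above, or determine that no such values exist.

h: True, w: False, n: False, c: True, a: True

{a, h, w}: 2 true → even ✓
{c, n}: 1 true → odd ✓
{a, c}: 2 true → even ✓
{c, n, w}: 1 true → odd ✓
{h, n, w}: 1 true → odd ✓
{n, w}: 0 true → even ✓
{a, c, h}: 3 true → odd ✓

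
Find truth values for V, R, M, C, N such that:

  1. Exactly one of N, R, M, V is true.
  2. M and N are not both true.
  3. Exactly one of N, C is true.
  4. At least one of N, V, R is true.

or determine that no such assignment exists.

V = False; R = True; M = False; C = True; N = False

  (1) {N, R, M, V}: 1 true — exactly one ✓
  (2) M=F, N=F — not both ✓
  (3) {N, C}: 1 true — exactly one ✓
  (4) {N, V, R}: 1 true — at least one ✓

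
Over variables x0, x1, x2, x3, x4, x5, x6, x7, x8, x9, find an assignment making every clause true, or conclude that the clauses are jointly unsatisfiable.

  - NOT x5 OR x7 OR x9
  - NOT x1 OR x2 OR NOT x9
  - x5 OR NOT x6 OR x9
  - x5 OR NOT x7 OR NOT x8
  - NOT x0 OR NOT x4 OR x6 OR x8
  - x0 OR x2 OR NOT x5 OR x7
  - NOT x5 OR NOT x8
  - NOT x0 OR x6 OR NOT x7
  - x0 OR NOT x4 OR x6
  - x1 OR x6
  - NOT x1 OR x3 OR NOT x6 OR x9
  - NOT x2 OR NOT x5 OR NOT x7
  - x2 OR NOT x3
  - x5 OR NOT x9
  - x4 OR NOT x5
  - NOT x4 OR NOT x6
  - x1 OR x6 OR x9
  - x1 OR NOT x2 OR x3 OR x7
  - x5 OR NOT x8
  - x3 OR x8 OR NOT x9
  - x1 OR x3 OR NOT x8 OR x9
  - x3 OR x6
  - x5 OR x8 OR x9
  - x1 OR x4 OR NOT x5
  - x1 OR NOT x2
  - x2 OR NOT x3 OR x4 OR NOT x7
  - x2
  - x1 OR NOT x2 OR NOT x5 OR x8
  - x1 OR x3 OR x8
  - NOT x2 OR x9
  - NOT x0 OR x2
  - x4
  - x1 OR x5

The formula is unsatisfiable.

Case x4 = True:
  (NOT x4 OR NOT x6) forces x6 = False.
  (x0 OR NOT x4 OR x6) forces x0 = True.
  (NOT x0 OR NOT x4 OR x6 OR x8) forces x8 = True.
  (NOT x5 OR NOT x8) forces x5 = False.
  Clause (x5 OR NOT x8) is falsified — contradiction.
Case x4 = False:
  Clause (x4) is falsified — contradiction.
Both cases fail, so the formula is unsatisfiable.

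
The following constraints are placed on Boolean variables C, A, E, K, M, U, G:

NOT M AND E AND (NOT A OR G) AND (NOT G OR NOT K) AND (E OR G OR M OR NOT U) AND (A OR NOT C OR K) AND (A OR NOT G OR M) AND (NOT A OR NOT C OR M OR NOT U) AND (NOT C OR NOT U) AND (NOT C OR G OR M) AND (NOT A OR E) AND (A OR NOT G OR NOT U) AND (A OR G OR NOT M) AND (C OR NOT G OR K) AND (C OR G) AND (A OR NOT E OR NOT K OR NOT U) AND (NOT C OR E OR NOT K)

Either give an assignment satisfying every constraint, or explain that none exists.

C = True, A = True, E = True, K = False, M = False, U = False, G = True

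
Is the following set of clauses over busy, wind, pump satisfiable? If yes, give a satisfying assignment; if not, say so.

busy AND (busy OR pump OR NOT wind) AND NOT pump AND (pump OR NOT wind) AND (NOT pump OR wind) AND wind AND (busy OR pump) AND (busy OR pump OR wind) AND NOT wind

No satisfying assignment exists.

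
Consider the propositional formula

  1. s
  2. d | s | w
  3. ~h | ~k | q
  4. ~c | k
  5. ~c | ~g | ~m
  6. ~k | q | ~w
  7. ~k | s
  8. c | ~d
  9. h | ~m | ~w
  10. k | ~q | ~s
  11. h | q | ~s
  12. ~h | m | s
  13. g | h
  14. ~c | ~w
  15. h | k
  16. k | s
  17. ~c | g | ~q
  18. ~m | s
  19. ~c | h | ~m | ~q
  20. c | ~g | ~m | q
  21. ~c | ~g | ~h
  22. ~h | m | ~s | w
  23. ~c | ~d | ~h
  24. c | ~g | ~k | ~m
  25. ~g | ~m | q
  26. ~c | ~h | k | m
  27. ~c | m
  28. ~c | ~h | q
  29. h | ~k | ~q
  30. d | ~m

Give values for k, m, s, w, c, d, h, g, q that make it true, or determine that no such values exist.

Unit clause (s) forces s = True.
Set k = True.
Set m = False.
  then (~c | m) forces c = False.
  then (c | ~d) forces d = False.
Try w = False:
  (~h | m | ~s | w) forces h = False.
  (h | q | ~s) forces q = True.
  clause (h | ~k | ~q) is falsified — backtrack.
So w = True.
  then (~k | q | ~w) forces q = True.
  then (h | ~k | ~q) forces h = True.
Set g = False.
All clauses satisfied.

k = True, m = False, s = True, w = True, c = False, d = False, h = True, g = False, q = True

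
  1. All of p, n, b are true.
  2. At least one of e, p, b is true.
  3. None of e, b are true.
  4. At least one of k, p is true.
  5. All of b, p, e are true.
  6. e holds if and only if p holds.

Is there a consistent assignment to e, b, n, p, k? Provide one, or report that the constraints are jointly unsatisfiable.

Case e = True:
  Constraint (3) is violated (e=T) — contradiction.
Case e = False:
  Constraint (5) is violated (e=F) — contradiction.
Both cases fail — unsatisfiable.

No satisfying assignment exists.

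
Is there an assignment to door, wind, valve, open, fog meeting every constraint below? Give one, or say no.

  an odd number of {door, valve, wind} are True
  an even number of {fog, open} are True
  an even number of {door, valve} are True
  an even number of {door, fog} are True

door=F; wind=T; valve=F; open=F; fog=F

{door, valve, wind}: 1 true → odd ✓
{fog, open}: 0 true → even ✓
{door, valve}: 0 true → even ✓
{door, fog}: 0 true → even ✓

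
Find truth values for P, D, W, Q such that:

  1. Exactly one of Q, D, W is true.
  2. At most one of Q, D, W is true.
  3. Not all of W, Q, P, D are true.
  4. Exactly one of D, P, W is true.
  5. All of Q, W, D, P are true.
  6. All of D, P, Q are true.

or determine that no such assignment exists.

Case P = True:
  (4) with P=T forces D = False.
  Constraint (5) is violated (D=F) — contradiction.
Case P = False:
  Constraint (5) is violated (P=F) — contradiction.
Both cases fail — unsatisfiable.

UNSATISFIABLE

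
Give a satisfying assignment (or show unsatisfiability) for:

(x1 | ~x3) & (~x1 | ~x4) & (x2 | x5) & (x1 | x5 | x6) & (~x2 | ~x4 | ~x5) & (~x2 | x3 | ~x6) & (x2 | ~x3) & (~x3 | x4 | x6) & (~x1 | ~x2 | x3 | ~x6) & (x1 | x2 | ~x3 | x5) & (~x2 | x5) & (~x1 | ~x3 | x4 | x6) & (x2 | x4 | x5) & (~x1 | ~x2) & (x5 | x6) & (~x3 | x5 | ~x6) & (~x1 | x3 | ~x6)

x1: False, x2: False, x3: False, x4: True, x5: True, x6: True

Set x1 = False.
  then (x1 | ~x3) forces x3 = False.
Set x2 = False.
  then (x2 | x5) forces x5 = True.
Set x4 = True.
Set x6 = True.
All clauses satisfied.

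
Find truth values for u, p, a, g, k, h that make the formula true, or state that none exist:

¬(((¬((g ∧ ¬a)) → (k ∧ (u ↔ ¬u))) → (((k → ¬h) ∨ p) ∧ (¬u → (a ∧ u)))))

u = False, p = False, a = False, g = True, k = False, h = True

  ¬(((¬((g ∧ ¬a)) → (k ∧ (u ↔ ¬u))) → (((k → ¬h) ∨ p) ∧ (¬u → (a ∧ u))))) = True
    (¬((g ∧ ¬a)) → (k ∧ (u ↔ ¬u))) → (((k → ¬h) ∨ p) ∧ (¬u → (a ∧ u))) = False
      ¬((g ∧ ¬a)) → (k ∧ (u ↔ ¬u)) = True
        ¬((g ∧ ¬a)) = False
          g ∧ ¬a = True
            ¬a = True
        k ∧ (u ↔ ¬u) = False
          u ↔ ¬u = False
            ¬u = True
      ((k → ¬h) ∨ p) ∧ (¬u → (a ∧ u)) = False
        (k → ¬h) ∨ p = True
          k → ¬h = True
            ¬h = False
        ¬u → (a ∧ u) = False
          ¬u = True
          a ∧ u = False
The formula evaluates to True.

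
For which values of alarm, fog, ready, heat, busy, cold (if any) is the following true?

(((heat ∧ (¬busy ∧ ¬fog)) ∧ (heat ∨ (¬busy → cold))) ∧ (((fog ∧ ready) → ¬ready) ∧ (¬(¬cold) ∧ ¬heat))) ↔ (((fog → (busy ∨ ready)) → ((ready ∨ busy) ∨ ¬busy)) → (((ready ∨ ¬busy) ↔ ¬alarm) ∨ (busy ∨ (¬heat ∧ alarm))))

alarm: True; fog: False; ready: True; heat: True; busy: False; cold: False

  (((heat ∧ (¬busy ∧ ¬fog)) ∧ (heat ∨ (¬busy → cold))) ∧ (((fog ∧ ready) → ¬ready) ∧ (¬(¬cold) ∧ ¬heat))) ↔ (((fog → (busy ∨ ready)) → ((ready ∨ busy) ∨ ¬busy)) → (((ready ∨ ¬busy) ↔ ¬alarm) ∨ (busy ∨ (¬heat ∧ alarm)))) = True
    ((heat ∧ (¬busy ∧ ¬fog)) ∧ (heat ∨ (¬busy → cold))) ∧ (((fog ∧ ready) → ¬ready) ∧ (¬(¬cold) ∧ ¬heat)) = False
      (heat ∧ (¬busy ∧ ¬fog)) ∧ (heat ∨ (¬busy → cold)) = True
        heat ∧ (¬busy ∧ ¬fog) = True
          ¬busy ∧ ¬fog = True
            ¬busy = True
            ¬fog = True
        heat ∨ (¬busy → cold) = True
          ¬busy → cold = False
            ¬busy = True
      ((fog ∧ ready) → ¬ready) ∧ (¬(¬cold) ∧ ¬heat) = False
        (fog ∧ ready) → ¬ready = True
          fog ∧ ready = False
          ¬ready = False
        ¬(¬cold) ∧ ¬heat = False
          ¬(¬cold) = False
            ¬cold = True
          ¬heat = False
    ((fog → (busy ∨ ready)) → ((ready ∨ busy) ∨ ¬busy)) → (((ready ∨ ¬busy) ↔ ¬alarm) ∨ (busy ∨ (¬heat ∧ alarm))) = False
      (fog → (busy ∨ ready)) → ((ready ∨ busy) ∨ ¬busy) = True
        fog → (busy ∨ ready) = True
          busy ∨ ready = True
        (ready ∨ busy) ∨ ¬busy = True
          ready ∨ busy = True
          ¬busy = True
      ((ready ∨ ¬busy) ↔ ¬alarm) ∨ (busy ∨ (¬heat ∧ alarm)) = False
        (ready ∨ ¬busy) ↔ ¬alarm = False
          ready ∨ ¬busy = True
            ¬busy = True
          ¬alarm = False
        busy ∨ (¬heat ∧ alarm) = False
          ¬heat ∧ alarm = False
            ¬heat = False
The formula evaluates to True.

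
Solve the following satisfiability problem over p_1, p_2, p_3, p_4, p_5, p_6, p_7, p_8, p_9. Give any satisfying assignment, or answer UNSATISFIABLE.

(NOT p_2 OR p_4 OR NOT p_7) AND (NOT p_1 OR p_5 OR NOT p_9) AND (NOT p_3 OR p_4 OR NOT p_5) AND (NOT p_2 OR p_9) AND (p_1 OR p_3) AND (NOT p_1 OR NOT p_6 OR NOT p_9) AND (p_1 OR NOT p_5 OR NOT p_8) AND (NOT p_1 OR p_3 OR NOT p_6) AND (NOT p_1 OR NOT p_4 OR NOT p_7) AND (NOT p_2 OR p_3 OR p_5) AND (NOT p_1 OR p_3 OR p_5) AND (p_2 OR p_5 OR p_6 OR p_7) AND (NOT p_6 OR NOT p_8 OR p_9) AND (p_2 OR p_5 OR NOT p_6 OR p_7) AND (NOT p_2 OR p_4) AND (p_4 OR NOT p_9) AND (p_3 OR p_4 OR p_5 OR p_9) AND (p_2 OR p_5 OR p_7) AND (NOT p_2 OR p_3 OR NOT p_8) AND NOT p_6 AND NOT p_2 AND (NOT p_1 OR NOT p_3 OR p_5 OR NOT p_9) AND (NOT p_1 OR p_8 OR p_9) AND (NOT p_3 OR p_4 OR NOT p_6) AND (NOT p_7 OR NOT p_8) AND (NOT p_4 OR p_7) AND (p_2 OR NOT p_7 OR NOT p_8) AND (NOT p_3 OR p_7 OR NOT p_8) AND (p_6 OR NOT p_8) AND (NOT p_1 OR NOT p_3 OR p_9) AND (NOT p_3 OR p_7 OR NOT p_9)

Unit clause (NOT p_6) forces p_6 = False.
Unit clause (NOT p_2) forces p_2 = False.
In (p_6 OR NOT p_8) only NOT p_8 is left, so p_8 = False.
Try p_1 = True:
  (NOT p_1 OR p_8 OR p_9) forces p_9 = True.
  (NOT p_1 OR p_5 OR NOT p_9) forces p_5 = True.
  (p_4 OR NOT p_9) forces p_4 = True.
  (NOT p_1 OR NOT p_4 OR NOT p_7) forces p_7 = False.
  clause (NOT p_4 OR p_7) is falsified — backtrack.
So p_1 = False.
  then (p_1 OR p_3) forces p_3 = True.
Set p_4 = True.
  then (NOT p_4 OR p_7) forces p_7 = True.
Set p_5 = True.
Set p_9 = True.
All clauses satisfied.

p_1: False; p_2: False; p_3: True; p_4: True; p_5: True; p_6: False; p_7: True; p_8: False; p_9: True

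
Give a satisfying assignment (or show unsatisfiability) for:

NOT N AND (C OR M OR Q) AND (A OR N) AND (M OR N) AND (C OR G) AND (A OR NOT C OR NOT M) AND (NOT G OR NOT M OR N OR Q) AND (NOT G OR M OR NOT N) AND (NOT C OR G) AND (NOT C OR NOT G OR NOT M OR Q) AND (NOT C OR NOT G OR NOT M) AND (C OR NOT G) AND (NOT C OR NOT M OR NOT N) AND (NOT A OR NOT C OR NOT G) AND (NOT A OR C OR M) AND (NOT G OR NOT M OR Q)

Unsatisfiable — no assignment works.

Case C = True:
  (NOT N) forces N = False.
  (A OR N) forces A = True.
  (M OR N) forces M = True.
  (NOT C OR G) forces G = True.
  Clause (NOT C OR NOT G OR NOT M) is falsified — contradiction.
Case C = False:
  (NOT N) forces N = False.
  (A OR N) forces A = True.
  (M OR N) forces M = True.
  (C OR G) forces G = True.
  Clause (C OR NOT G) is falsified — contradiction.
Both cases fail, so the formula is unsatisfiable.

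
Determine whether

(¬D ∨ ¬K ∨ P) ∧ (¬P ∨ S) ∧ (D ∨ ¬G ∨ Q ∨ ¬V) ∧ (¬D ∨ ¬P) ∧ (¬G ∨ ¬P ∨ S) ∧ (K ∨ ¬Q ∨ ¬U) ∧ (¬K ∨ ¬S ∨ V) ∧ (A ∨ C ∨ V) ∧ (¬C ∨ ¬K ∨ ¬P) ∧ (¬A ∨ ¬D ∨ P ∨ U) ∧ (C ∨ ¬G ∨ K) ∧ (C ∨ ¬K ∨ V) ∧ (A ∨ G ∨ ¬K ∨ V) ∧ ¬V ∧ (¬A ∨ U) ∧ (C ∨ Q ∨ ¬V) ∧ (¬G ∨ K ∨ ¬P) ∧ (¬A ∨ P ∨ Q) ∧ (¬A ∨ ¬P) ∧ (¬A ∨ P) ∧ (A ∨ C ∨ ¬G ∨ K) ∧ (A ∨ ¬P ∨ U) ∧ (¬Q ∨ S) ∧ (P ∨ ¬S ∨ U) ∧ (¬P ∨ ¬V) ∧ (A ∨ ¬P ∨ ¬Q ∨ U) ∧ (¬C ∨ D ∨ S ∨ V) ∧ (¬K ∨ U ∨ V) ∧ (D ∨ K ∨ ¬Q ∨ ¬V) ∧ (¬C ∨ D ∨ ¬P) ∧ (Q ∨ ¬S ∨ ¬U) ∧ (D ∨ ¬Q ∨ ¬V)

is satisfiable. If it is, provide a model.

Unit clause (¬V) forces V = False.
Try K = True:
  (¬K ∨ ¬S ∨ V) forces S = False.
  (¬P ∨ S) forces P = False.
  (¬D ∨ ¬K ∨ P) forces D = False.
  (C ∨ ¬K ∨ V) forces C = True.
  clause (¬C ∨ D ∨ S ∨ V) is falsified — backtrack.
So K = False.
Set U = True.
  then (K ∨ ¬Q ∨ ¬U) forces Q = False.
  then (Q ∨ ¬S ∨ ¬U) forces S = False.
  then (¬P ∨ S) forces P = False.
  then (¬A ∨ P ∨ Q) forces A = False.
  then (A ∨ C ∨ V) forces C = True.
  then (¬C ∨ D ∨ S ∨ V) forces D = True.
Set G = True.
All clauses satisfied.

K: False; U: True; D: True; G: True; C: True; A: False; Q: False; P: False; V: False; S: False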